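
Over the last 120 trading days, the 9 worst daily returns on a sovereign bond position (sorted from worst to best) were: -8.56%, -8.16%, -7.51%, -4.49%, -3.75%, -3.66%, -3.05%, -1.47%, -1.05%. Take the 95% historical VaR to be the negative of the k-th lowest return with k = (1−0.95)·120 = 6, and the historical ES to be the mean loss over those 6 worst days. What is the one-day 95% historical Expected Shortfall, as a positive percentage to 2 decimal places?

The 6 worst returns sum to -36.13%.
ES = −(-36.13%) / 6 = 6.0216…% ≈ 6.02%.

6.02%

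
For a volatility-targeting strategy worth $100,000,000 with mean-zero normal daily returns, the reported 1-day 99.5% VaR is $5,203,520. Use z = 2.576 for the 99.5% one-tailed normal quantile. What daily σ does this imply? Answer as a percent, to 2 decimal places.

VaR as a fraction: $5,203,520 / $100,000,000 = 5.204%.
σ = VaR / z = 5.204% / 2.576 = 2.020%.

2.02%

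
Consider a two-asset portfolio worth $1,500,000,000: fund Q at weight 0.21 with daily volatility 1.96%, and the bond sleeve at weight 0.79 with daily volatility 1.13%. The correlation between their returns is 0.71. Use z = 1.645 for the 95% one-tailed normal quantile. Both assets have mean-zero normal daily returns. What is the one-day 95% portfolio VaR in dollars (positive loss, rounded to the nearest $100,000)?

$30,100,000

σ_p² = 0.21²·1.96² + 0.79²·1.13² + 2·0.71·0.21·0.79·1.96·1.13 = 1.4881 (%²).
σ_p = √1.4881 = 1.220%.
VaR = 1.645 × 1.220% = 2.007%; on $1,500,000,000 that is $30,105,000.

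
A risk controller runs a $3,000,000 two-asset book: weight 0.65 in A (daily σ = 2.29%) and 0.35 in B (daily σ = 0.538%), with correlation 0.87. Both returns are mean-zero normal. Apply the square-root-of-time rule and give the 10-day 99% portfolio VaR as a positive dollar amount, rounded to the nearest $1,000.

$365,000

σ_p = √(0.65²·2.29² + 0.35²·0.538² + 2·0.87·0.65·0.35·2.29·0.538) = 1.655%.
σ_{10d} = 1.655% × √10 = 5.234%.
z(99%) = 2.326.
VaR = 2.326 × 5.234% = 12.174%; on $3,000,000 that is $365,220.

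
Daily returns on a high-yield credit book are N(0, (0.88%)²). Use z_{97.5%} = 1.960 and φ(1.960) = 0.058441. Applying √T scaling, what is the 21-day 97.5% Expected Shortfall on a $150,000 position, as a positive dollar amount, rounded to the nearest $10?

σ_{21d} = 0.88% × √21 = 4.033%.
ES multiplier = φ(z)/(1−α) = 0.058441/0.025 = 2.338.
ES = 4.033% × 2.338 = 9.429%; on $150,000: $14,144.

$14,140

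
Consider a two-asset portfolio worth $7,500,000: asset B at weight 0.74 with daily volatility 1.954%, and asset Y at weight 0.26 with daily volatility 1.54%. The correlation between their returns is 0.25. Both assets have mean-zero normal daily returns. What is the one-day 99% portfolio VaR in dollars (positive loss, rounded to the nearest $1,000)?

$278,000

σ_p² = 0.74²·1.954² + 0.26²·1.54² + 2·0.25·0.74·0.26·1.954·1.54 = 2.5406 (%²).
σ_p = √2.5406 = 1.594%.
At 99%, z = 2.326.
VaR = 2.326 × 1.594% = 3.708%; on $7,500,000 that is $278,100.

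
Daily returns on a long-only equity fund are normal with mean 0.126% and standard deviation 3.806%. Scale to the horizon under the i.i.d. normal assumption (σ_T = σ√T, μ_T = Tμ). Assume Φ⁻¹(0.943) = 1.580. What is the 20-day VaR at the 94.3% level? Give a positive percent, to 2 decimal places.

24.37%

σ_{20d} = 3.806% × √20 = 17.021%; μ_{20d} = 20 × 0.126% = 2.520%.
VaR = −(2.520%) + 1.580 × 17.021% = 24.373%.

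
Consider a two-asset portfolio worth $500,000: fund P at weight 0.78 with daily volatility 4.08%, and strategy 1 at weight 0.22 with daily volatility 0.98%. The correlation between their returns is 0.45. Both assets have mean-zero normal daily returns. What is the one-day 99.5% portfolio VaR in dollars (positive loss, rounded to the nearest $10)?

σ_p² = 0.78²·4.08² + 0.22²·0.98² + 2·0.45·0.78·0.22·4.08·0.98 = 10.7917 (%²).
σ_p = √10.7917 = 3.285%.
At 99.5%, z = 2.576.
VaR = 2.576 × 3.285% = 8.462%; on $500,000 that is $42,310.

$42,310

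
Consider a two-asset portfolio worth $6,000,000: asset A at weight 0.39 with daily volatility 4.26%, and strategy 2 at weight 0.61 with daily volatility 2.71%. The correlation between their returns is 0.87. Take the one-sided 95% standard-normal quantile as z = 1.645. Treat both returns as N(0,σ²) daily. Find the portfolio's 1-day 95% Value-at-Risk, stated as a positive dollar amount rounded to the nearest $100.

σ_p² = 0.39²·4.26² + 0.61²·2.71² + 2·0.87·0.39·0.61·4.26·2.71 = 10.2718 (%²).
σ_p = √10.2718 = 3.205%.
VaR = 1.645 × 3.205% = 5.272%; on $6,000,000 that is $316,320.

$316,300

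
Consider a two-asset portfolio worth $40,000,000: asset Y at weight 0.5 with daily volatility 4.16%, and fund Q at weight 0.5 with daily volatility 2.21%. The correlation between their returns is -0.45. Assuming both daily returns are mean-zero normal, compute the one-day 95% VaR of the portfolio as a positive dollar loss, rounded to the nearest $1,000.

$1,227,000

σ_p² = 0.5²·4.16² + 0.5²·2.21² + 2·-0.45·0.5·0.5·4.16·2.21 = 3.4789 (%²).
σ_p = √3.4789 = 1.865%.
At 95%, z = 1.645.
VaR = 1.645 × 1.865% = 3.068%; on $40,000,000 that is $1,227,200.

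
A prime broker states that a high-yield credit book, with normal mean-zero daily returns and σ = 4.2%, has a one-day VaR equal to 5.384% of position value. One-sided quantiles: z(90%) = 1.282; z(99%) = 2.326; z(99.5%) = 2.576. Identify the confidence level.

Implied z = VaR/σ = 5.384 / 4.2 = 1.282.
This matches z(90%) = 1.282.

90%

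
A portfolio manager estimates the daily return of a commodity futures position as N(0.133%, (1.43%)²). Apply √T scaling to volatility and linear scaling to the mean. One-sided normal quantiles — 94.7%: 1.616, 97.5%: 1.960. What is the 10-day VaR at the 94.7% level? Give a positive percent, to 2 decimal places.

5.98%

σ_{10d} = 1.43% × √10 = 4.522%; μ_{10d} = 10 × 0.133% = 1.330%.
VaR = −(1.330%) + 1.616 × 4.522% = 5.978%.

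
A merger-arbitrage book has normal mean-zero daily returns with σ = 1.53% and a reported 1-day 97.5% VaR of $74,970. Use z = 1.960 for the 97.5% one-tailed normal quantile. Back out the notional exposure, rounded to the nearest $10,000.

VaR as a fraction of value: z·σ = 1.960 × 1.53% = 2.9988%.
Position = $74,970 / 0.029988 = $2,500,000.

$2,500,000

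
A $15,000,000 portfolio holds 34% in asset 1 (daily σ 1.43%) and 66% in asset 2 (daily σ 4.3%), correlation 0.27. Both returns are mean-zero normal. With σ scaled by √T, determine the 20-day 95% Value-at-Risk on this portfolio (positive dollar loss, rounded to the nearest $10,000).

σ_p = √(0.34²·1.43² + 0.66²·4.3² + 2·0.27·0.34·0.66·1.43·4.3) = 3.006%.
σ_{20d} = 3.006% × √20 = 13.443%.
z(95%) = 1.645.
VaR = 1.645 × 13.443% = 22.114%; on $15,000,000 that is $3,317,100.

$3,320,000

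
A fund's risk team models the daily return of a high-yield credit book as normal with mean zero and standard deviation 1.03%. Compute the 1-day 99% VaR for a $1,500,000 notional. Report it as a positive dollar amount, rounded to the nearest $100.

At 99% one-sided, z = 2.326.
VaR = z·σ = 2.326 × 1.03% = 2.396%.
On $1,500,000: 0.02396 × $1,500,000 = $35,940.

$35,900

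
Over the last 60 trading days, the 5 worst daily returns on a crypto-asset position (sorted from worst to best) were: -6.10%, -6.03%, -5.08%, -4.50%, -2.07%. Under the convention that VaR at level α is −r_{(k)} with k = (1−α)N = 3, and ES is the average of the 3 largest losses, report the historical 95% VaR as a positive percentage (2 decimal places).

5.08%

k = 3; the 3rd lowest return is -5.08%, so VaR = 5.08%.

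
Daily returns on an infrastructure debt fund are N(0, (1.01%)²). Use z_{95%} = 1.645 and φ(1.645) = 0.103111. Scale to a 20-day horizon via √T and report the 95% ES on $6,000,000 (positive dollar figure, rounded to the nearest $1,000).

σ_{20d} = 1.01% × √20 = 4.517%.
ES multiplier = φ(z)/(1−α) = 0.103111/0.05 = 2.062.
ES = 4.517% × 2.062 = 9.314%; on $6,000,000: $558,840.

$559,000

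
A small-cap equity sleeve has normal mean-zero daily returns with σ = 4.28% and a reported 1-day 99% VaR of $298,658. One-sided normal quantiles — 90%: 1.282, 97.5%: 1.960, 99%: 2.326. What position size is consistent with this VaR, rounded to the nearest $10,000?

VaR as a fraction of value: z·σ = 2.326 × 4.28% = 9.95528%.
Position = $298,658 / 0.0995528 = $2,999,996.

$3,000,000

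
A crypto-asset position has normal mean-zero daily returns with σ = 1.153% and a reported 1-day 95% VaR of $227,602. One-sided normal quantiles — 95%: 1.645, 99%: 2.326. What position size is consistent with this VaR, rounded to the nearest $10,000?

$12,000,000

VaR as a fraction of value: z·σ = 1.645 × 1.153% = 1.89668%.
Position = $227,602 / 0.0189669 = $11,999,989.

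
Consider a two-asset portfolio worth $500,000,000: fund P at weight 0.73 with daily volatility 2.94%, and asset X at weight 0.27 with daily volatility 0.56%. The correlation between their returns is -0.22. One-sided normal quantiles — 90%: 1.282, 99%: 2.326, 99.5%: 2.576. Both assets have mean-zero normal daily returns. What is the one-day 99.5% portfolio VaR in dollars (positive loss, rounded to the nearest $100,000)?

σ_p² = 0.73²·2.94² + 0.27²·0.56² + 2·-0.22·0.73·0.27·2.94·0.56 = 4.4863 (%²).
σ_p = √4.4863 = 2.118%.
VaR = 2.576 × 2.118% = 5.456%; on $500,000,000 that is $27,280,000.

$27,300,000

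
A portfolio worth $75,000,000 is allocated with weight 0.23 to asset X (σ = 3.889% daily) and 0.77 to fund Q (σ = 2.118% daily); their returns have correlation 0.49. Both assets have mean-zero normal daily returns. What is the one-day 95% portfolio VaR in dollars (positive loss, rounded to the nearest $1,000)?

σ_p² = 0.23²·3.889² + 0.77²·2.118² + 2·0.49·0.23·0.77·3.889·2.118 = 4.8894 (%²).
σ_p = √4.8894 = 2.211%.
At 95%, z = 1.645.
VaR = 1.645 × 2.211% = 3.637%; on $75,000,000 that is $2,727,750.

$2,728,000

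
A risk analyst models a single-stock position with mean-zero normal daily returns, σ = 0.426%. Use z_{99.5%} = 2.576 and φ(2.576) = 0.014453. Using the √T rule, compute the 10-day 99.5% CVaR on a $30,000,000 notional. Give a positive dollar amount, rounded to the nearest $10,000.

$1,170,000

σ_{10d} = 0.426% × √10 = 1.347%.
ES multiplier = φ(z)/(1−α) = 0.014453/0.005 = 2.891.
ES = 1.347% × 2.891 = 3.894%; on $30,000,000: $1,168,200.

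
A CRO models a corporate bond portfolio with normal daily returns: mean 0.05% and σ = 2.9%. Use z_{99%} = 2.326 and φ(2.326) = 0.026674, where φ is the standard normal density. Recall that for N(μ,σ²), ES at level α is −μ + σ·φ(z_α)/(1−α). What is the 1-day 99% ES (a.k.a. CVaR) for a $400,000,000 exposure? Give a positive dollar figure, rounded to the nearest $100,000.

Tail multiplier: φ(z)/(1−α) = 0.026674 / 0.01 = 2.667.
ES = −(0.05%) + 2.9% × 2.667 = 7.684%.
On $400,000,000: 0.07684 × $400,000,000 = $30,736,000.

$30,700,000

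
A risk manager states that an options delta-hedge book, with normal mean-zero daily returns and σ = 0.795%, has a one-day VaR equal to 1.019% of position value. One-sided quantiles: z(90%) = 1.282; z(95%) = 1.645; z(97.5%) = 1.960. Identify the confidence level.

90%

Implied z = VaR/σ = 1.019 / 0.795 = 1.282.
This matches z(90%) = 1.282.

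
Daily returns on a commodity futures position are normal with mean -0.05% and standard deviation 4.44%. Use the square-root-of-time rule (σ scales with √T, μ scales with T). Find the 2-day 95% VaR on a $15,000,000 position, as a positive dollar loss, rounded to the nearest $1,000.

$1,564,000

At 95%, z = 1.645.
σ_{2d} = 4.44% × √2 = 6.279%; μ_{2d} = 2 × -0.05% = -0.100%.
VaR = −(-0.100%) + 1.645 × 6.279% = 10.429%.
On $15,000,000: 0.10429 × $15,000,000 = $1,564,350.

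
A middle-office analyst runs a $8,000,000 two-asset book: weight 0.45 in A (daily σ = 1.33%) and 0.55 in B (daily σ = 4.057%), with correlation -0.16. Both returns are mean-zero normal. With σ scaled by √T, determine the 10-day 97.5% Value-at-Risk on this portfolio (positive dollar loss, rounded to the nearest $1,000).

σ_p = √(0.45²·1.33² + 0.55²·4.057² + 2·-0.16·0.45·0.55·1.33·4.057) = 2.216%.
σ_{10d} = 2.216% × √10 = 7.008%.
z(97.5%) = 1.960.
VaR = 1.960 × 7.008% = 13.736%; on $8,000,000 that is $1,098,880.

$1,099,000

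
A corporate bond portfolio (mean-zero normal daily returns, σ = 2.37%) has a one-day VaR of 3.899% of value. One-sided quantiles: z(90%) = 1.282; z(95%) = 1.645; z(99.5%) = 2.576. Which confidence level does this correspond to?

Implied z = VaR/σ = 3.899 / 2.37 = 1.645.
This matches z(95%) = 1.645.

95%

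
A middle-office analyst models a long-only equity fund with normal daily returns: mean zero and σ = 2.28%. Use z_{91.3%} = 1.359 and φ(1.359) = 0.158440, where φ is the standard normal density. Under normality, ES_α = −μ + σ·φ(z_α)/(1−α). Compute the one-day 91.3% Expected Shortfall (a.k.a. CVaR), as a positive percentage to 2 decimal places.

4.15%

Tail multiplier: φ(z)/(1−α) = 0.158440 / 0.087 = 1.821.
ES = 2.28% × 1.821 = 4.152%.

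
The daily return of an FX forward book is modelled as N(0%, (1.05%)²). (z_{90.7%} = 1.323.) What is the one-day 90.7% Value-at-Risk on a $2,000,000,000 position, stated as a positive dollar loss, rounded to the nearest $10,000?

$27,780,000

VaR = z·σ = 1.323 × 1.05% = 1.389%.
On $2,000,000,000: 0.01389 × $2,000,000,000 = $27,780,000.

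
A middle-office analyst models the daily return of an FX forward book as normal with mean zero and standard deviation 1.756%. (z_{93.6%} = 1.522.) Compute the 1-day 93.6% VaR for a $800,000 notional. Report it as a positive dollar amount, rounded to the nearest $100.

$21,400

VaR = z·σ = 1.522 × 1.756% = 2.673%.
On $800,000: 0.02673 × $800,000 = $21,384.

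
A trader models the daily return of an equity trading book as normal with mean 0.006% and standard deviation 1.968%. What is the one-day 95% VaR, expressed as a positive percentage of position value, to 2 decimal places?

3.23%

At 95% one-sided, z = 1.645.
VaR = −μ + z·σ = −(0.006%) + 1.645 × 1.968% = 3.231%.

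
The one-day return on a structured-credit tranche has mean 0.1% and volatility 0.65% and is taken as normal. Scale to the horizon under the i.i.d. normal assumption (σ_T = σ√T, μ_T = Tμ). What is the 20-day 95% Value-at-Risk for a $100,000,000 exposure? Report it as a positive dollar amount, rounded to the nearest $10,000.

At 95%, z = 1.645.
σ_{20d} = 0.65% × √20 = 2.907%; μ_{20d} = 20 × 0.1% = 2.000%.
VaR = −(2.000%) + 1.645 × 2.907% = 2.782%.
On $100,000,000: 0.02782 × $100,000,000 = $2,782,000.

$2,780,000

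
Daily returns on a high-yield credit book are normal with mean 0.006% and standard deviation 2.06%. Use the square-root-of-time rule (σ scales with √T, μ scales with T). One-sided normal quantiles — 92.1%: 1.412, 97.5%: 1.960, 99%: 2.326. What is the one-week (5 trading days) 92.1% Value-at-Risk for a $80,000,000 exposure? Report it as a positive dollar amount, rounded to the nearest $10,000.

σ_{5d} = 2.06% × √5 = 4.606%; μ_{5d} = 5 × 0.006% = 0.030%.
VaR = −(0.030%) + 1.412 × 4.606% = 6.474%.
On $80,000,000: 0.06474 × $80,000,000 = $5,179,200.

$5,180,000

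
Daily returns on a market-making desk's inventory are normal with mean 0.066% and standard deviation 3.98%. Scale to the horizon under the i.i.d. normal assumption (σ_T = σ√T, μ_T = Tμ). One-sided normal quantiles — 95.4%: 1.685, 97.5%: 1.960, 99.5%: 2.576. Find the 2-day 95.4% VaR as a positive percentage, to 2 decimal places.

σ_{2d} = 3.98% × √2 = 5.629%; μ_{2d} = 2 × 0.066% = 0.132%.
VaR = −(0.132%) + 1.685 × 5.629% = 9.353%.

9.35%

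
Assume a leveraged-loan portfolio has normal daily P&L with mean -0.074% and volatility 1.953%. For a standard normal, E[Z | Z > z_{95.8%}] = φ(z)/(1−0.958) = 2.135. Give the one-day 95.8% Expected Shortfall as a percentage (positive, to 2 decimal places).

4.24%

ES = −(-0.074%) + 1.953% × 2.135 = 4.244%.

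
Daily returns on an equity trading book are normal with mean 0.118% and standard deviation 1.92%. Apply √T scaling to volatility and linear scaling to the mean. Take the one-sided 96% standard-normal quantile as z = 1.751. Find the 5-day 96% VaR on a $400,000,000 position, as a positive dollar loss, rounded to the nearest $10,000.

$27,710,000

σ_{5d} = 1.92% × √5 = 4.293%; μ_{5d} = 5 × 0.118% = 0.590%.
VaR = −(0.590%) + 1.751 × 4.293% = 6.927%.
On $400,000,000: 0.06927 × $400,000,000 = $27,708,000.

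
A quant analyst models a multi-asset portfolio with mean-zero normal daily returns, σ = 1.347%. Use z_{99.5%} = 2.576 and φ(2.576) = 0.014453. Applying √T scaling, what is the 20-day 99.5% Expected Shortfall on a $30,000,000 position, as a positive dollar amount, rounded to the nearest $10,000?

σ_{20d} = 1.347% × √20 = 6.024%.
ES multiplier = φ(z)/(1−α) = 0.014453/0.005 = 2.891.
ES = 6.024% × 2.891 = 17.415%; on $30,000,000: $5,224,500.

$5,220,000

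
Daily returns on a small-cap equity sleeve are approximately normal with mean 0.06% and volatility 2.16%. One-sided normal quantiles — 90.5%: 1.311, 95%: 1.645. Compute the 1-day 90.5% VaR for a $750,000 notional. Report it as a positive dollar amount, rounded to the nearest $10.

VaR = −μ + z·σ = −(0.06%) + 1.311 × 2.16% = 2.772%.
On $750,000: 0.02772 × $750,000 = $20,790.

$20,790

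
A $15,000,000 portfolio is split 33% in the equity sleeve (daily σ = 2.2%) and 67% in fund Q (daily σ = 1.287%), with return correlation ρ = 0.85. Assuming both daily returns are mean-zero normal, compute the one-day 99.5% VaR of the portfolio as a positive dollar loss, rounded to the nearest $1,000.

$590,000

σ_p² = 0.33²·2.2² + 0.67²·1.287² + 2·0.85·0.33·0.67·2.2·1.287 = 2.3349 (%²).
σ_p = √2.3349 = 1.528%.
At 99.5%, z = 2.576.
VaR = 2.576 × 1.528% = 3.936%; on $15,000,000 that is $590,400.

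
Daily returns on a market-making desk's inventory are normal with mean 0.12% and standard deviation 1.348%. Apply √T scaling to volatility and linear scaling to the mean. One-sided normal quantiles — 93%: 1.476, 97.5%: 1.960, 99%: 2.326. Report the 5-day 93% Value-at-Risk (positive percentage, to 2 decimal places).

σ_{5d} = 1.348% × √5 = 3.014%; μ_{5d} = 5 × 0.12% = 0.600%.
VaR = −(0.600%) + 1.476 × 3.014% = 3.849%.

3.85%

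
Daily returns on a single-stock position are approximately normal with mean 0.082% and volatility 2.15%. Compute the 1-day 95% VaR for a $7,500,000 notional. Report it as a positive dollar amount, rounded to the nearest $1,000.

At 95% one-sided, z = 1.645.
VaR = −μ + z·σ = −(0.082%) + 1.645 × 2.15% = 3.455%.
On $7,500,000: 0.03455 × $7,500,000 = $259,125.

$259,000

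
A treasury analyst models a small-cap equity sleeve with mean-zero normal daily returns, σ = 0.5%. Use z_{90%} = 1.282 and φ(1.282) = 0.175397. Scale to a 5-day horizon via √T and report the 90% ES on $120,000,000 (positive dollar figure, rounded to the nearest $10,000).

$2,350,000

σ_{5d} = 0.5% × √5 = 1.118%.
ES multiplier = φ(z)/(1−α) = 0.175397/0.1 = 1.754.
ES = 1.118% × 1.754 = 1.961%; on $120,000,000: $2,353,200.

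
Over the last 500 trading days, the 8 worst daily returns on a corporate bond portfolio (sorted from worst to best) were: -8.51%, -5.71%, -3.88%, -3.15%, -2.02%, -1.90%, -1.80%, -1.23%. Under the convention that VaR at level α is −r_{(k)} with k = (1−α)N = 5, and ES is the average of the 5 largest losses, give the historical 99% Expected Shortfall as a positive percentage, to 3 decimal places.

4.654%

The 5 worst returns sum to -23.27%.
ES = −(-23.27%) / 5 = 4.654%.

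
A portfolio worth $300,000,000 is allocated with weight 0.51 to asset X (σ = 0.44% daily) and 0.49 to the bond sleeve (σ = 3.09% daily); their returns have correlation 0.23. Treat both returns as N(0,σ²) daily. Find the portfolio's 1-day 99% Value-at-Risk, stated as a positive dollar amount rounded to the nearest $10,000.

σ_p² = 0.51²·0.44² + 0.49²·3.09² + 2·0.23·0.51·0.49·0.44·3.09 = 2.4991 (%²).
σ_p = √2.4991 = 1.581%.
At 99%, z = 2.326.
VaR = 2.326 × 1.581% = 3.677%; on $300,000,000 that is $11,031,000.

$11,030,000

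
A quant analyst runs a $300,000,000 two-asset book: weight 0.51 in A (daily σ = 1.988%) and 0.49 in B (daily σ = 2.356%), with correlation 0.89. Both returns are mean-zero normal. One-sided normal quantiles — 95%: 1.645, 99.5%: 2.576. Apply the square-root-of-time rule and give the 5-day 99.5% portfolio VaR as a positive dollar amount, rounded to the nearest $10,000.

$36,430,000

σ_p = √(0.51²·1.988² + 0.49²·2.356² + 2·0.89·0.51·0.49·1.988·2.356) = 2.108%.
σ_{5d} = 2.108% × √5 = 4.714%.
VaR = 2.576 × 4.714% = 12.143%; on $300,000,000 that is $36,429,000.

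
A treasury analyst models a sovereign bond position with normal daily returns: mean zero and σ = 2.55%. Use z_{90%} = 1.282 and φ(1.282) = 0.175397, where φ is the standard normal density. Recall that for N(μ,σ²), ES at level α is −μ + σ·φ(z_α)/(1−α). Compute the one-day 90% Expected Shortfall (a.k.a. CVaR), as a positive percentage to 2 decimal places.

4.47%

Tail multiplier: φ(z)/(1−α) = 0.175397 / 0.1 = 1.754.
ES = 2.55% × 1.754 = 4.473%.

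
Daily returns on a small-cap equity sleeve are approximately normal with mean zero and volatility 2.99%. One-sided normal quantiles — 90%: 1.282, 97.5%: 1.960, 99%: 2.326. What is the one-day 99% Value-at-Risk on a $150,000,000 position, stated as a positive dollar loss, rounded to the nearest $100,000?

VaR = z·σ = 2.326 × 2.99% = 6.955%.
On $150,000,000: 0.06955 × $150,000,000 = $10,432,500.

$10,400,000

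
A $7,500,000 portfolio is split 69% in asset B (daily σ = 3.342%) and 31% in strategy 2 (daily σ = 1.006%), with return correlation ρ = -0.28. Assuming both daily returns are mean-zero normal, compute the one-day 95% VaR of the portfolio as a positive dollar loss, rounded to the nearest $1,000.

$276,000

σ_p² = 0.69²·3.342² + 0.31²·1.006² + 2·-0.28·0.69·0.31·3.342·1.006 = 5.0121 (%²).
σ_p = √5.0121 = 2.239%.
At 95%, z = 1.645.
VaR = 1.645 × 2.239% = 3.683%; on $7,500,000 that is $276,225.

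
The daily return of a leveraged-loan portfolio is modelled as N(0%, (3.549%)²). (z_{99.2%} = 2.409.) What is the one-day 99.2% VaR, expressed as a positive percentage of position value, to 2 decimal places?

VaR = z·σ = 2.409 × 3.549% = 8.550%.

8.55%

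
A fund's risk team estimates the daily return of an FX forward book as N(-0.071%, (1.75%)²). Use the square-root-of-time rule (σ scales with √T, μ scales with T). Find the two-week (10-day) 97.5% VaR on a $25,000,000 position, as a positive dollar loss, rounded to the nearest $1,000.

$2,889,000

At 97.5%, z = 1.960.
σ_{10d} = 1.75% × √10 = 5.534%; μ_{10d} = 10 × -0.071% = -0.710%.
VaR = −(-0.710%) + 1.960 × 5.534% = 11.557%.
On $25,000,000: 0.11557 × $25,000,000 = $2,889,250.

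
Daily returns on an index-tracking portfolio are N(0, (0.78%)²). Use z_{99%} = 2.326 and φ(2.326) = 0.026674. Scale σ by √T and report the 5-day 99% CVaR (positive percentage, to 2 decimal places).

4.65%

σ_{5d} = 0.78% × √5 = 1.744%.
ES multiplier = φ(z)/(1−α) = 0.026674/0.01 = 2.667.
ES = 1.744% × 2.667 = 4.651%.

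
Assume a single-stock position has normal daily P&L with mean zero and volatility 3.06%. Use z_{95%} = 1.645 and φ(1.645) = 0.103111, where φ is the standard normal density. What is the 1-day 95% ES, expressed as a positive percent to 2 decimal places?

6.31%

Tail multiplier: φ(z)/(1−α) = 0.103111 / 0.05 = 2.062.
ES = 3.06% × 2.062 = 6.310%.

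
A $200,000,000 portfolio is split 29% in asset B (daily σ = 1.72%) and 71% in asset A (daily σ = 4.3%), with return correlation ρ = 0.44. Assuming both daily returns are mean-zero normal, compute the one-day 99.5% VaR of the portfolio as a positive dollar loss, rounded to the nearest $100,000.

$17,000,000

σ_p² = 0.29²·1.72² + 0.71²·4.3² + 2·0.44·0.29·0.71·1.72·4.3 = 10.9097 (%²).
σ_p = √10.9097 = 3.303%.
At 99.5%, z = 2.576.
VaR = 2.576 × 3.303% = 8.509%; on $200,000,000 that is $17,018,000.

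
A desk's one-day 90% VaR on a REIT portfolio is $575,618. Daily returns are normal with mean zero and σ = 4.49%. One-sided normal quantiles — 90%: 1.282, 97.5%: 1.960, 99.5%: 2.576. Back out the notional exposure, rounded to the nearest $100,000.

$10,000,000

VaR as a fraction of value: z·σ = 1.282 × 4.49% = 5.75618%.
Position = $575,618 / 0.0575618 = $10,000,000.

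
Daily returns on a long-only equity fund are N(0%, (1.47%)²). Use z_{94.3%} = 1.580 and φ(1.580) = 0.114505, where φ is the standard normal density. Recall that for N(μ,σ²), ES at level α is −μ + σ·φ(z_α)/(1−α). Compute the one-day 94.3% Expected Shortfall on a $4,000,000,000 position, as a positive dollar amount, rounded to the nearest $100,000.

$118,100,000

Tail multiplier: φ(z)/(1−α) = 0.114505 / 0.057 = 2.009.
ES = 1.47% × 2.009 = 2.953%.
On $4,000,000,000: 0.02953 × $4,000,000,000 = $118,120,000.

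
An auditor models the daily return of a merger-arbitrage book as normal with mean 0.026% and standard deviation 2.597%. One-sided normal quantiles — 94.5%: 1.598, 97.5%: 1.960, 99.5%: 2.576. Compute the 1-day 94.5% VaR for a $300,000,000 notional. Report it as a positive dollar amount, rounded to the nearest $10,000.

VaR = −μ + z·σ = −(0.026%) + 1.598 × 2.597% = 4.124%.
On $300,000,000: 0.04124 × $300,000,000 = $12,372,000.

$12,370,000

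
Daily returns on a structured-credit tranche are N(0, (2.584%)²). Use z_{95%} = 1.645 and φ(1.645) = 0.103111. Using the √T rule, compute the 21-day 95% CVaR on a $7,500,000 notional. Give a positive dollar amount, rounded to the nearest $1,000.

$1,831,000

σ_{21d} = 2.584% × √21 = 11.841%.
ES multiplier = φ(z)/(1−α) = 0.103111/0.05 = 2.062.
ES = 11.841% × 2.062 = 24.416%; on $7,500,000: $1,831,200.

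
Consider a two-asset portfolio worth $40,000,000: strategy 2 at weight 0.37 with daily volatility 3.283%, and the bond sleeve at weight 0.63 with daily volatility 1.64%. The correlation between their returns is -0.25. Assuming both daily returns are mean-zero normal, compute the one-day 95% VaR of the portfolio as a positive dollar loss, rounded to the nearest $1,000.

σ_p² = 0.37²·3.283² + 0.63²·1.64² + 2·-0.25·0.37·0.63·3.283·1.64 = 1.9155 (%²).
σ_p = √1.9155 = 1.384%.
At 95%, z = 1.645.
VaR = 1.645 × 1.384% = 2.277%; on $40,000,000 that is $910,800.

$911,000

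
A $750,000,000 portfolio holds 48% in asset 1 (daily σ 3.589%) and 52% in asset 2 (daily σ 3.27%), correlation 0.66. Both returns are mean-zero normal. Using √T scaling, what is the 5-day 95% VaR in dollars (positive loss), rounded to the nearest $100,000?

σ_p = √(0.48²·3.589² + 0.52²·3.27² + 2·0.66·0.48·0.52·3.589·3.27) = 3.119%.
σ_{5d} = 3.119% × √5 = 6.974%.
z(95%) = 1.645.
VaR = 1.645 × 6.974% = 11.472%; on $750,000,000 that is $86,040,000.

$86,000,000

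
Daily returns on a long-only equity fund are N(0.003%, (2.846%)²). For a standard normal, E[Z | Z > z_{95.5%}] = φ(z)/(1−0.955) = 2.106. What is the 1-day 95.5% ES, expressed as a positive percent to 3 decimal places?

ES = −(0.003%) + 2.846% × 2.106 = 5.991%.

5.991%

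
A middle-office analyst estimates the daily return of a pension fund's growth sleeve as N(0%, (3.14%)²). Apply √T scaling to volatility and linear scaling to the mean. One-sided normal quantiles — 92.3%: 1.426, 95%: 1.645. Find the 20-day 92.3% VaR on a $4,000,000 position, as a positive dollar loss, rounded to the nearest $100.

σ_{20d} = 3.14% × √20 = 14.043%.
VaR = 1.426 × 14.043% = 20.025%.
On $4,000,000: 0.20025 × $4,000,000 = $801,000.

$801,000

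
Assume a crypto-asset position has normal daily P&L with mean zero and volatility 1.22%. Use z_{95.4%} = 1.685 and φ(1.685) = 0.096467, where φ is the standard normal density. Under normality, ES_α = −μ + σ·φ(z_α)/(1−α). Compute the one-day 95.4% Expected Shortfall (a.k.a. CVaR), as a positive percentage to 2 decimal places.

2.56%

Tail multiplier: φ(z)/(1−α) = 0.096467 / 0.046 = 2.097.
ES = 1.22% × 2.097 = 2.558%.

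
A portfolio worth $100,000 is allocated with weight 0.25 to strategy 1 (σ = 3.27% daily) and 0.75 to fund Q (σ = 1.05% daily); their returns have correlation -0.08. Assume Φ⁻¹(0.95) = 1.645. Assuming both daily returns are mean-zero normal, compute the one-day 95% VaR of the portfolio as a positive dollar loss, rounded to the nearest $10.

$1,790

σ_p² = 0.25²·3.27² + 0.75²·1.05² + 2·-0.08·0.25·0.75·3.27·1.05 = 1.1855 (%²).
σ_p = √1.1855 = 1.089%.
VaR = 1.645 × 1.089% = 1.791%; on $100,000 that is $1,791.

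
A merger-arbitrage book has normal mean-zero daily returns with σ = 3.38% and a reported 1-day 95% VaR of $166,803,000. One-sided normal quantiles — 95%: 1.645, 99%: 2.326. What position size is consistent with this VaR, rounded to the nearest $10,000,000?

VaR as a fraction of value: z·σ = 1.645 × 3.38% = 5.5601%.
Position = $166,803,000 / 0.055601 = $3,000,000,000.

$3,000,000,000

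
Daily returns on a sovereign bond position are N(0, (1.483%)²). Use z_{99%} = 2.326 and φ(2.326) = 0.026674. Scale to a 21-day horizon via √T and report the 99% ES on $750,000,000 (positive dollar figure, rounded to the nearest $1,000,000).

$136,000,000

σ_{21d} = 1.483% × √21 = 6.796%.
ES multiplier = φ(z)/(1−α) = 0.026674/0.01 = 2.667.
ES = 6.796% × 2.667 = 18.125%; on $750,000,000: $135,937,500.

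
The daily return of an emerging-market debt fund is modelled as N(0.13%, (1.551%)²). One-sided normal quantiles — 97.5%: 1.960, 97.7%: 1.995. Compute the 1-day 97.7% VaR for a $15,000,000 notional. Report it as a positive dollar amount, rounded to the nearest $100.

VaR = −μ + z·σ = −(0.13%) + 1.995 × 1.551% = 2.964%.
On $15,000,000: 0.02964 × $15,000,000 = $444,600.

$444,600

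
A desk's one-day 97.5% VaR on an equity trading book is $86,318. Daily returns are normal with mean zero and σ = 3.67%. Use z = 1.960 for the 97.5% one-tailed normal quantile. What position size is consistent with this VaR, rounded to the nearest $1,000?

VaR as a fraction of value: z·σ = 1.960 × 3.67% = 7.1932%.
Position = $86,318 / 0.071932 = $1,199,994.

$1,200,000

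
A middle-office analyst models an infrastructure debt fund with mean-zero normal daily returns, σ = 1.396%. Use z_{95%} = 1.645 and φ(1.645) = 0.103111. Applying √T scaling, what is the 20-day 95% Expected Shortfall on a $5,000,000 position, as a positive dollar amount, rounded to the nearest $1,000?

σ_{20d} = 1.396% × √20 = 6.243%.
ES multiplier = φ(z)/(1−α) = 0.103111/0.05 = 2.062.
ES = 6.243% × 2.062 = 12.873%; on $5,000,000: $643,650.

$644,000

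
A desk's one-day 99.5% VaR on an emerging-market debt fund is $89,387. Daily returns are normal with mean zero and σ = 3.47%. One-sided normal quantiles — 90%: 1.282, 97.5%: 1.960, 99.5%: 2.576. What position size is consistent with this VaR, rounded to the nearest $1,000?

$1,000,000

VaR as a fraction of value: z·σ = 2.576 × 3.47% = 8.93872%.
Position = $89,387 / 0.0893872 = $999,998.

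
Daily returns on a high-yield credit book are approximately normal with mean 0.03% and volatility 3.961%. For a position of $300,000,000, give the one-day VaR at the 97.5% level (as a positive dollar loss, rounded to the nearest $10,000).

At 97.5% one-sided, z = 1.960.
VaR = −μ + z·σ = −(0.03%) + 1.960 × 3.961% = 7.734%.
On $300,000,000: 0.07734 × $300,000,000 = $23,202,000.

$23,200,000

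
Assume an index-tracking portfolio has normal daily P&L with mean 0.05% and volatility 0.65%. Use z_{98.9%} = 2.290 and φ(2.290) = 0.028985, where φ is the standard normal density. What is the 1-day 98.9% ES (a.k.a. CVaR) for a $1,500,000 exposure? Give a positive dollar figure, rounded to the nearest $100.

Tail multiplier: φ(z)/(1−α) = 0.028985 / 0.011 = 2.635.
ES = −(0.05%) + 0.65% × 2.635 = 1.663%.
On $1,500,000: 0.01663 × $1,500,000 = $24,945.

$24,900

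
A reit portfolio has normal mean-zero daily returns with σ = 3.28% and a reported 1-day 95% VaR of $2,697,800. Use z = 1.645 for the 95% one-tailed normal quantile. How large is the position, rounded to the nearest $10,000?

VaR as a fraction of value: z·σ = 1.645 × 3.28% = 5.3956%.
Position = $2,697,800 / 0.053956 = $50,000,000.

$50,000,000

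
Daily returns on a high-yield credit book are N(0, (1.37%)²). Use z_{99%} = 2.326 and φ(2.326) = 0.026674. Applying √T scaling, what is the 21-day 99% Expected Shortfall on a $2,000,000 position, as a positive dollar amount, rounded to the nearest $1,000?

$335,000

σ_{21d} = 1.37% × √21 = 6.278%.
ES multiplier = φ(z)/(1−α) = 0.026674/0.01 = 2.667.
ES = 6.278% × 2.667 = 16.743%; on $2,000,000: $334,860.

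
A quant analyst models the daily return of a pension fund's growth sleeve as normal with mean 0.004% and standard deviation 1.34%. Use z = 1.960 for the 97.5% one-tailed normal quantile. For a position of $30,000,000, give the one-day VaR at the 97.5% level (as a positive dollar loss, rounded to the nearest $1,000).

$787,000

VaR = −μ + z·σ = −(0.004%) + 1.960 × 1.34% = 2.622%.
On $30,000,000: 0.02622 × $30,000,000 = $786,600.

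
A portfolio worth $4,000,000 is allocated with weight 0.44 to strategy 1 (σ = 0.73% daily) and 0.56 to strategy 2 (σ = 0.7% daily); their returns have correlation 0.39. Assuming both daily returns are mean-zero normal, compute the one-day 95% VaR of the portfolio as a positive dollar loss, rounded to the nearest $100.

$39,200

σ_p² = 0.44²·0.73² + 0.56²·0.7² + 2·0.39·0.44·0.56·0.73·0.7 = 0.3550 (%²).
σ_p = √0.3550 = 0.596%.
At 95%, z = 1.645.
VaR = 1.645 × 0.596% = 0.980%; on $4,000,000 that is $39,200.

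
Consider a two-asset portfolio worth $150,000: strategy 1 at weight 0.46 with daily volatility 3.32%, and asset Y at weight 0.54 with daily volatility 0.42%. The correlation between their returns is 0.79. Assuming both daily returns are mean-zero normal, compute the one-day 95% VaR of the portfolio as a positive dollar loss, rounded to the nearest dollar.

$4,224

σ_p² = 0.46²·3.32² + 0.54²·0.42² + 2·0.79·0.46·0.54·3.32·0.42 = 2.9310 (%²).
σ_p = √2.9310 = 1.712%.
At 95%, z = 1.645.
VaR = 1.645 × 1.712% = 2.816%; on $150,000 that is $4,224.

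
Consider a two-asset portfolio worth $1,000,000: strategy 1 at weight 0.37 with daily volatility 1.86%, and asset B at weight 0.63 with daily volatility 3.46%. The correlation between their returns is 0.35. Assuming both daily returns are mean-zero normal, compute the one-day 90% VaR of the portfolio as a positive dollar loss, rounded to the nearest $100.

$32,100

σ_p² = 0.37²·1.86² + 0.63²·3.46² + 2·0.35·0.37·0.63·1.86·3.46 = 6.2752 (%²).
σ_p = √6.2752 = 2.505%.
At 90%, z = 1.282.
VaR = 1.282 × 2.505% = 3.211%; on $1,000,000 that is $32,110.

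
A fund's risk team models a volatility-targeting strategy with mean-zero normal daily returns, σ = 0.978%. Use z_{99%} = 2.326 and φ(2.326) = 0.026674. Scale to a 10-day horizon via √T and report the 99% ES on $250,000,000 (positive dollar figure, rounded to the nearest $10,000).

$20,620,000

σ_{10d} = 0.978% × √10 = 3.093%.
ES multiplier = φ(z)/(1−α) = 0.026674/0.01 = 2.667.
ES = 3.093% × 2.667 = 8.249%; on $250,000,000: $20,622,500.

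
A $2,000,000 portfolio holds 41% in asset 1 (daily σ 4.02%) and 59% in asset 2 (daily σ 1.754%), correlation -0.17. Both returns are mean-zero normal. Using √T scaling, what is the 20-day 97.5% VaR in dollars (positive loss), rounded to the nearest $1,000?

σ_p = √(0.41²·4.02² + 0.59²·1.754² + 2·-0.17·0.41·0.59·4.02·1.754) = 1.791%.
σ_{20d} = 1.791% × √20 = 8.010%.
z(97.5%) = 1.960.
VaR = 1.960 × 8.010% = 15.700%; on $2,000,000 that is $314,000.

$314,000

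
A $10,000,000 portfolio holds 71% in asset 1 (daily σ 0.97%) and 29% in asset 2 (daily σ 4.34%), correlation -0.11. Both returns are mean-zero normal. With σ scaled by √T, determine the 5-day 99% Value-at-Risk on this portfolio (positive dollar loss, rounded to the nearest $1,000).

$711,000

σ_p = √(0.71²·0.97² + 0.29²·4.34² + 2·-0.11·0.71·0.29·0.97·4.34) = 1.367%.
σ_{5d} = 1.367% × √5 = 3.057%.
z(99%) = 2.326.
VaR = 2.326 × 3.057% = 7.111%; on $10,000,000 that is $711,100.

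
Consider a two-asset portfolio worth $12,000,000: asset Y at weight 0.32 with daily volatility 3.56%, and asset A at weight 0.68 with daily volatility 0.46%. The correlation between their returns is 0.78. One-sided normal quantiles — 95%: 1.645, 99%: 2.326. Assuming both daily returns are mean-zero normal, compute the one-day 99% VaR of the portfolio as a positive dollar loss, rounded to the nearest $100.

σ_p² = 0.32²·3.56² + 0.68²·0.46² + 2·0.78·0.32·0.68·3.56·0.46 = 1.9515 (%²).
σ_p = √1.9515 = 1.397%.
VaR = 2.326 × 1.397% = 3.249%; on $12,000,000 that is $389,880.

$389,900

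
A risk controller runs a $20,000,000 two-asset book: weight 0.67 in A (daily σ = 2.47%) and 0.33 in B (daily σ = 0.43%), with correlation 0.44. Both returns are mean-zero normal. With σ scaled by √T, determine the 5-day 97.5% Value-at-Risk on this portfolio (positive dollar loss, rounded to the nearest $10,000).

σ_p = √(0.67²·2.47² + 0.33²·0.43² + 2·0.44·0.67·0.33·2.47·0.43) = 1.722%.
σ_{5d} = 1.722% × √5 = 3.851%.
z(97.5%) = 1.960.
VaR = 1.960 × 3.851% = 7.548%; on $20,000,000 that is $1,509,600.

$1,510,000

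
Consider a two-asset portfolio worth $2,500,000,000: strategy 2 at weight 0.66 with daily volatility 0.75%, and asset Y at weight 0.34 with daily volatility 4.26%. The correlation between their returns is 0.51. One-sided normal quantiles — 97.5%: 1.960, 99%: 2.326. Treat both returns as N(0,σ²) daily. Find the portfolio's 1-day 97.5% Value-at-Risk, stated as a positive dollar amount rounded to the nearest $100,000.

σ_p² = 0.66²·0.75² + 0.34²·4.26² + 2·0.51·0.66·0.34·0.75·4.26 = 3.0742 (%²).
σ_p = √3.0742 = 1.753%.
VaR = 1.960 × 1.753% = 3.436%; on $2,500,000,000 that is $85,900,000.

$85,900,000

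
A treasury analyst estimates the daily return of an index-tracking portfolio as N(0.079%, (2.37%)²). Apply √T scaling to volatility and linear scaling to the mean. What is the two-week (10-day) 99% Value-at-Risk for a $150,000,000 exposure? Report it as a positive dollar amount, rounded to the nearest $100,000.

At 99%, z = 2.326.
σ_{10d} = 2.37% × √10 = 7.495%; μ_{10d} = 10 × 0.079% = 0.790%.
VaR = −(0.790%) + 2.326 × 7.495% = 16.643%.
On $150,000,000: 0.16643 × $150,000,000 = $24,964,500.

$25,000,000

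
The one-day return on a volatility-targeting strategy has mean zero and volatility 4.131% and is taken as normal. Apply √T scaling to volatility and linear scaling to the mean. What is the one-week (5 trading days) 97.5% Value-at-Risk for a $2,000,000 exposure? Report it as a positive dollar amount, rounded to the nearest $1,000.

At 97.5%, z = 1.960.
σ_{5d} = 4.131% × √5 = 9.237%.
VaR = 1.960 × 9.237% = 18.105%.
On $2,000,000: 0.18105 × $2,000,000 = $362,100.

$362,000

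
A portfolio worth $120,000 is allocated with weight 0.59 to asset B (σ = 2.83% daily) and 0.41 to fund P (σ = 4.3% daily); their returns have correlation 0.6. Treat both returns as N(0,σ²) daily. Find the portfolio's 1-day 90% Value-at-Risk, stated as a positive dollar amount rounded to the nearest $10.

$4,720

σ_p² = 0.59²·2.83² + 0.41²·4.3² + 2·0.6·0.59·0.41·2.83·4.3 = 9.4285 (%²).
σ_p = √9.4285 = 3.071%.
At 90%, z = 1.282.
VaR = 1.282 × 3.071% = 3.937%; on $120,000 that is $4,724.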